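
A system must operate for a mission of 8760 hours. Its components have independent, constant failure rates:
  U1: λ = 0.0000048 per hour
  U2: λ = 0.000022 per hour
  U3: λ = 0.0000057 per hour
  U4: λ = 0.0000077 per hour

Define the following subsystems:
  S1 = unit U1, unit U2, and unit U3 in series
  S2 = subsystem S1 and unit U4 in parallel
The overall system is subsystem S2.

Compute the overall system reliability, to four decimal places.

0.9838

R(U1) = exp(−0.0000048 × 8760) = 0.958824
R(U2) = exp(−0.000022 × 8760) = 0.824713
R(U3) = exp(−0.0000057 × 8760) = 0.951294
R(U4) = exp(−0.0000077 × 8760) = 0.934773
Series (U1, U2, and U3): 0.958824 × 0.824713 × 0.951294 = 0.752240
Parallel ([0.752240] and U4): 1 − (1 − 0.752240)(1 − 0.934773) = 0.9838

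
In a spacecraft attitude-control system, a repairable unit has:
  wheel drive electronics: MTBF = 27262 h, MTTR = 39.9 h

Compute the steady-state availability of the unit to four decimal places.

A(wheel drive electronics) = MTBF/(MTBF+MTTR) = 27262/(27262+39.9) = 0.9985

0.9985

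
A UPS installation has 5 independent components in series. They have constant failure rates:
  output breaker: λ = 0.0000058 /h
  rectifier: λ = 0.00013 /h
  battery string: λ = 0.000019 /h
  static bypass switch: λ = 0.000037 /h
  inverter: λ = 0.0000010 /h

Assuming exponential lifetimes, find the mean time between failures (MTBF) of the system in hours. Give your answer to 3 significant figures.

Series of exponential components: λ_sys = Σ λ_i
λ_sys = 0.0000058 + 0.00013 + 0.000019 + 0.000037 + 0.0000010 = 1.9280e-04 /h
MTBF = 1 / λ_sys = 5190 h

5190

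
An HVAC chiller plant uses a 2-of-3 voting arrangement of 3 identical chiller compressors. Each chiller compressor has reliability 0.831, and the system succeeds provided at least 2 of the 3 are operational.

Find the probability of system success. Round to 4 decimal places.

R = Σ_{i=2}^{3} C(3,i) p^i (1−p)^{3−i} with p = 0.831
C(3,2)·0.831^2·0.169^1 = 0.350114
C(3,3)·0.831^3·0.169^0 = 0.573856
Sum = 0.9240

0.9240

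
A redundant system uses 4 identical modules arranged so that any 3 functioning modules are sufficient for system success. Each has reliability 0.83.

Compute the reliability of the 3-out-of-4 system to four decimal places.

0.8634

R = Σ_{i=3}^{4} C(4,i) p^i (1−p)^{4−i} with p = 0.83
C(4,3)·0.83^3·0.17^1 = 0.388815
C(4,4)·0.83^4·0.17^0 = 0.474583
Sum = 0.8634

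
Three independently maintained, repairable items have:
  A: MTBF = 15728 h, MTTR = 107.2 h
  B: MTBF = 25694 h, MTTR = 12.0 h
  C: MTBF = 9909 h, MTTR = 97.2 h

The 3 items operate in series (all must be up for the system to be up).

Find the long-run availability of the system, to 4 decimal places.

0.9831

A(A) = MTBF/(MTBF+MTTR) = 15728/(15728+107.2) = 0.993230
A(B) = MTBF/(MTBF+MTTR) = 25694/(25694+12.0) = 0.999533
A(C) = MTBF/(MTBF+MTTR) = 9909/(9909+97.2) = 0.990286
Series availability: 0.993230 × 0.999533 × 0.990286 = 0.9831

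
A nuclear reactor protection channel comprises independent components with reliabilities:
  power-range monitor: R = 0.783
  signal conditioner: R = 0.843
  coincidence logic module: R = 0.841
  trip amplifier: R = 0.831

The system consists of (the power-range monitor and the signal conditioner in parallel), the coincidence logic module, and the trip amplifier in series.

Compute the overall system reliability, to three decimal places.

0.675

Parallel (power-range monitor and signal conditioner): 1 − (1 − 0.78300)(1 − 0.84300) = 0.96593
Series ([0.96593], coincidence logic module, and trip amplifier): 0.96593 × 0.84100 × 0.83100 = 0.675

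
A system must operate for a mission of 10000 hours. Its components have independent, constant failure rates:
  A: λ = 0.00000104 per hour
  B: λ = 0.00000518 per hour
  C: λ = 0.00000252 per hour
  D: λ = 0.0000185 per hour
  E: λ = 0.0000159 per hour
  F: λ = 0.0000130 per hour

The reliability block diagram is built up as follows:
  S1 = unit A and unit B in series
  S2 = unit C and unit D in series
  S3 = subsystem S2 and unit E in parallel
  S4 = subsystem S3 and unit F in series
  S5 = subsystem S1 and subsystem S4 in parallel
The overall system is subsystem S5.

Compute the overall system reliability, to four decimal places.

R(A) = exp(−0.00000104 × 10000) = 0.989654
R(B) = exp(−0.00000518 × 10000) = 0.949519
R(C) = exp(−0.00000252 × 10000) = 0.975115
R(D) = exp(−0.0000185 × 10000) = 0.831104
R(E) = exp(−0.0000159 × 10000) = 0.852996
R(F) = exp(−0.0000130 × 10000) = 0.878095
Series (A and B): 0.989654 × 0.949519 = 0.939695
Series (C and D): 0.975115 × 0.831104 = 0.810422
Parallel ([0.810422] and E): 1 − (1 − 0.810422)(1 − 0.852996) = 0.972131
Series ([0.972131] and F): 0.972131 × 0.878095 = 0.853623
Parallel ([0.939695] and [0.853623]): 1 − (1 − 0.939695)(1 − 0.853623) = 0.9912

0.9912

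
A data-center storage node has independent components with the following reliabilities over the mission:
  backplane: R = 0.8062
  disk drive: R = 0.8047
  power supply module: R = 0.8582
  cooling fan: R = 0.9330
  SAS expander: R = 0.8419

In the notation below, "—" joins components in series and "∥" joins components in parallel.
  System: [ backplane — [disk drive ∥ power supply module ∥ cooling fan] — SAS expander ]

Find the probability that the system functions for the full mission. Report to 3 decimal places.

Parallel (disk drive, power supply module, and cooling fan): 1 − (1 − 0.80470)(1 − 0.85820)(1 − 0.93300) = 0.99814
Series (backplane, [0.99814], and SAS expander): 0.80620 × 0.99814 × 0.84190 = 0.677

0.677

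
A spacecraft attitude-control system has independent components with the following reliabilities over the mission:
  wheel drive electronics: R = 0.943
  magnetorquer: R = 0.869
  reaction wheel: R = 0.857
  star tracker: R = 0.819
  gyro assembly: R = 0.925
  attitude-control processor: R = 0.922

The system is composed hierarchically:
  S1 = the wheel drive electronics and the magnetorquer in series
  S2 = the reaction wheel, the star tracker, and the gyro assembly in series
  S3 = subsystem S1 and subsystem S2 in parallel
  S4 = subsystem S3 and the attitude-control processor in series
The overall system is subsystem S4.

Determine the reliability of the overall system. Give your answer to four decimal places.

Series (wheel drive electronics and magnetorquer): 0.943000 × 0.869000 = 0.819467
Series (reaction wheel, star tracker, and gyro assembly): 0.857000 × 0.819000 × 0.925000 = 0.649242
Parallel ([0.819467] and [0.649242]): 1 − (1 − 0.819467)(1 − 0.649242) = 0.936677
Series ([0.936677] and attitude-control processor): 0.936677 × 0.922000 = 0.8636

0.8636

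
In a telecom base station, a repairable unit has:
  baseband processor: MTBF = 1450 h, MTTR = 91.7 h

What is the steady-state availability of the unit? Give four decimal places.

A(baseband processor) = MTBF/(MTBF+MTTR) = 1450/(1450+91.7) = 0.9405

0.9405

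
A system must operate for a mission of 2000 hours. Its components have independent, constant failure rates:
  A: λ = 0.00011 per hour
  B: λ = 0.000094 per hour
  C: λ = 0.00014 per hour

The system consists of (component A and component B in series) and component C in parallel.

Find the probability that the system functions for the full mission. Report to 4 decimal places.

R(A) = exp(−0.00011 × 2000) = 0.802519
R(B) = exp(−0.000094 × 2000) = 0.828615
R(C) = exp(−0.00014 × 2000) = 0.755784
Series (A and B): 0.802519 × 0.828615 = 0.664979
Parallel ([0.664979] and C): 1 − (1 − 0.664979)(1 − 0.755784) = 0.9182

0.9182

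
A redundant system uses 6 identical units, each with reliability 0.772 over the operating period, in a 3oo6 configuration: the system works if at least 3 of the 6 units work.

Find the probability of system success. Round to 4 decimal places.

R = Σ_{i=3}^{6} C(6,i) p^i (1−p)^{6−i} with p = 0.772
C(6,3)·0.772^3·0.228^3 = 0.109065
C(6,4)·0.772^4·0.228^2 = 0.276968
C(6,5)·0.772^5·0.228^1 = 0.375122
C(6,6)·0.772^6·0.228^0 = 0.211692
Sum = 0.9728

0.9728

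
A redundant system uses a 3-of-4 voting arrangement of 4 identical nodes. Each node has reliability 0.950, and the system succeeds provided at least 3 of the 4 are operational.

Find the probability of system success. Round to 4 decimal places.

0.9860

R = Σ_{i=3}^{4} C(4,i) p^i (1−p)^{4−i} with p = 0.950
C(4,3)·0.950^3·0.050^1 = 0.171475
C(4,4)·0.950^4·0.050^0 = 0.814506
Sum = 0.9860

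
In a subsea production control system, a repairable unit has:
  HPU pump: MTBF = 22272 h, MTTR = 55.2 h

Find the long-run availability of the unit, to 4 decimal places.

A(HPU pump) = MTBF/(MTBF+MTTR) = 22272/(22272+55.2) = 0.9975

0.9975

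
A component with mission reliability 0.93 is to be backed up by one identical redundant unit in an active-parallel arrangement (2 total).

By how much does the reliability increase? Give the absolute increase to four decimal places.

0.0651

R_before = 0.93
R_after = 1 − (1 − 0.93)^2 = 0.9951
ΔR = 0.9951 − 0.93 = 0.0651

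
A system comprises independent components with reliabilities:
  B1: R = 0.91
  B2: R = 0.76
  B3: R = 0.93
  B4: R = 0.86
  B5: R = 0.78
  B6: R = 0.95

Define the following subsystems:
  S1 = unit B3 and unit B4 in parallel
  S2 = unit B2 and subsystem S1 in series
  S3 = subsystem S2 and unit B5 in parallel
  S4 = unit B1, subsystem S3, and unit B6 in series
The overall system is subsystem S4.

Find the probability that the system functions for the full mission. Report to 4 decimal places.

0.8174

Parallel (B3 and B4): 1 − (1 − 0.930000)(1 − 0.860000) = 0.990200
Series (B2 and [0.990200]): 0.760000 × 0.990200 = 0.752552
Parallel ([0.752552] and B5): 1 − (1 − 0.752552)(1 − 0.780000) = 0.945561
Series (B1, [0.945561], and B6): 0.910000 × 0.945561 × 0.950000 = 0.8174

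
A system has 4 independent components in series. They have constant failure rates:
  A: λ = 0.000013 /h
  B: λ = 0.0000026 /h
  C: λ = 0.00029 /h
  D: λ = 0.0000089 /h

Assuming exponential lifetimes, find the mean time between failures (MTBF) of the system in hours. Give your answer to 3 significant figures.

3180

Series of exponential components: λ_sys = Σ λ_i
λ_sys = 0.000013 + 0.0000026 + 0.00029 + 0.0000089 = 3.1450e-04 /h
MTBF = 1 / λ_sys = 3180 h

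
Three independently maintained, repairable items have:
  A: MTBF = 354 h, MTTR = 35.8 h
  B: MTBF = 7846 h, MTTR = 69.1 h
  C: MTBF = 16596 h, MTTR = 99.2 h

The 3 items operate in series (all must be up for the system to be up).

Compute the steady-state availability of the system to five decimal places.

0.89488

A(A) = MTBF/(MTBF+MTTR) = 354/(354+35.8) = 0.908158
A(B) = MTBF/(MTBF+MTTR) = 7846/(7846+69.1) = 0.991270
A(C) = MTBF/(MTBF+MTTR) = 16596/(16596+99.2) = 0.994058
Series availability: 0.908158 × 0.991270 × 0.994058 = 0.89488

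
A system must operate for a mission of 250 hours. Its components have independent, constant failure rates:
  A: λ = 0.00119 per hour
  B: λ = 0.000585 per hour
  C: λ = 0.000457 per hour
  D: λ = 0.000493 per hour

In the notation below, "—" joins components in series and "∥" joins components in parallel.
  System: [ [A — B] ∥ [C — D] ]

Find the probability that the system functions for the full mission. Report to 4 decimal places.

0.9242

R(A) = exp(−0.00119 × 250) = 0.742673
R(B) = exp(−0.000585 × 250) = 0.863942
R(C) = exp(−0.000457 × 250) = 0.892035
R(D) = exp(−0.000493 × 250) = 0.884043
Series (A and B): 0.742673 × 0.863942 = 0.641626
Series (C and D): 0.892035 × 0.884043 = 0.788597
Parallel ([0.641626] and [0.788597]): 1 − (1 − 0.641626)(1 − 0.788597) = 0.9242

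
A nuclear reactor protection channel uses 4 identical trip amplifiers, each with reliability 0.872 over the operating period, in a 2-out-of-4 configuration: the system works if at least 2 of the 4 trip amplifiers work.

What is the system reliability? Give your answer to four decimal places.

R = Σ_{i=2}^{4} C(4,i) p^i (1−p)^{4−i} with p = 0.872
C(4,2)·0.872^2·0.128^2 = 0.074749
C(4,3)·0.872^3·0.128^1 = 0.339484
C(4,4)·0.872^4·0.128^0 = 0.578184
Sum = 0.9924

0.9924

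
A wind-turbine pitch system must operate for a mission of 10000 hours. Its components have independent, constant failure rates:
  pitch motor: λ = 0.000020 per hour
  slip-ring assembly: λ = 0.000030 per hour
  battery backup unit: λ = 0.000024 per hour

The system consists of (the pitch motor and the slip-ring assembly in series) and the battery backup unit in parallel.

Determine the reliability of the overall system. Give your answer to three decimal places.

0.916

R(pitch motor) = exp(−0.000020 × 10000) = 0.81873
R(slip-ring assembly) = exp(−0.000030 × 10000) = 0.74082
R(battery backup unit) = exp(−0.000024 × 10000) = 0.78663
Series (pitch motor and slip-ring assembly): 0.81873 × 0.74082 = 0.60653
Parallel ([0.60653] and battery backup unit): 1 − (1 − 0.60653)(1 − 0.78663) = 0.916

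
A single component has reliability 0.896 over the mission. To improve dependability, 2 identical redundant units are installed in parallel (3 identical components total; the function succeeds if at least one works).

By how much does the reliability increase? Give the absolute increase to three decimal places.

0.103

R_before = 0.896
R_after = 1 − (1 − 0.896)^3 = 0.999
ΔR = 0.999 − 0.896 = 0.103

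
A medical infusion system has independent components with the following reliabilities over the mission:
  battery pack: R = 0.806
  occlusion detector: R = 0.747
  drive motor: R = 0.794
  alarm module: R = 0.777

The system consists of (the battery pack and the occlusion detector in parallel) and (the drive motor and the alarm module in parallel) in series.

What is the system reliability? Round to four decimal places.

Parallel (battery pack and occlusion detector): 1 − (1 − 0.806000)(1 − 0.747000) = 0.950918
Parallel (drive motor and alarm module): 1 − (1 − 0.794000)(1 − 0.777000) = 0.954062
Series ([0.950918] and [0.954062]): 0.950918 × 0.954062 = 0.9072

0.9072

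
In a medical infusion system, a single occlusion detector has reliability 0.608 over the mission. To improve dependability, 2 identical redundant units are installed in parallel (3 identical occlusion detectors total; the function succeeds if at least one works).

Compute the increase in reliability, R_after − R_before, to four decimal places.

0.3318

R_before = 0.608
R_after = 1 − (1 − 0.608)^3 = 0.9398
ΔR = 0.9398 − 0.608 = 0.3318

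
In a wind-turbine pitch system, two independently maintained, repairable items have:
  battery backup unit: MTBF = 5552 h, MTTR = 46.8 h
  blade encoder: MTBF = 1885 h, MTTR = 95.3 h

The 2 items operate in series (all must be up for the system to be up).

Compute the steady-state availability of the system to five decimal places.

A(battery backup unit) = MTBF/(MTBF+MTTR) = 5552/(5552+46.8) = 0.991641
A(blade encoder) = MTBF/(MTBF+MTTR) = 1885/(1885+95.3) = 0.951876
Series availability: 0.991641 × 0.951876 = 0.94392

0.94392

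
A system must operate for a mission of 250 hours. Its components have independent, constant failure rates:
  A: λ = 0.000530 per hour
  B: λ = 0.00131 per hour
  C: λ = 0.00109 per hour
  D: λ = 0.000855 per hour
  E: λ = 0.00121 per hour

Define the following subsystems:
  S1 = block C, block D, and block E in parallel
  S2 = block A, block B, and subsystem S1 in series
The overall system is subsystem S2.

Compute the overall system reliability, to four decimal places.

R(A) = exp(−0.000530 × 250) = 0.875903
R(B) = exp(−0.00131 × 250) = 0.720723
R(C) = exp(−0.00109 × 250) = 0.761473
R(D) = exp(−0.000855 × 250) = 0.807550
R(E) = exp(−0.00121 × 250) = 0.738968
Parallel (C, D, and E): 1 − (1 − 0.761473)(1 − 0.807550)(1 − 0.738968) = 0.988017
Series (A, B, and [0.988017]): 0.875903 × 0.720723 × 0.988017 = 0.6237

0.6237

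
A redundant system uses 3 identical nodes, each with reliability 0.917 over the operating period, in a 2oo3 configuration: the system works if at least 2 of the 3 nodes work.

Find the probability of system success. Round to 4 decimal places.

0.9805

R = Σ_{i=2}^{3} C(3,i) p^i (1−p)^{3−i} with p = 0.917
C(3,2)·0.917^2·0.083^1 = 0.209381
C(3,3)·0.917^3·0.083^0 = 0.771095
Sum = 0.9805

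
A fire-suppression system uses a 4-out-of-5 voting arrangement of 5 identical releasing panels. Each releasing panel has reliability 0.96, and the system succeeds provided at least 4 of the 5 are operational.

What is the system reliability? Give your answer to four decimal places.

0.9852

R = Σ_{i=4}^{5} C(5,i) p^i (1−p)^{5−i} with p = 0.96
C(5,4)·0.96^4·0.04^1 = 0.169869
C(5,5)·0.96^5·0.04^0 = 0.815373
Sum = 0.9852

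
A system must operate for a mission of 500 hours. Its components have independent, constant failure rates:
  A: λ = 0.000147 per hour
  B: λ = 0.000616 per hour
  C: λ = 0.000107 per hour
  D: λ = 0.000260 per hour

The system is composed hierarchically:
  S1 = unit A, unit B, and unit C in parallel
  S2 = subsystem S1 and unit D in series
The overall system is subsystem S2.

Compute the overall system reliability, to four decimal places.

R(A) = exp(−0.000147 × 500) = 0.929136
R(B) = exp(−0.000616 × 500) = 0.734915
R(C) = exp(−0.000107 × 500) = 0.947906
R(D) = exp(−0.000260 × 500) = 0.878095
Parallel (A, B, and C): 1 − (1 − 0.929136)(1 − 0.734915)(1 − 0.947906) = 0.999021
Series ([0.999021] and D): 0.999021 × 0.878095 = 0.8772

0.8772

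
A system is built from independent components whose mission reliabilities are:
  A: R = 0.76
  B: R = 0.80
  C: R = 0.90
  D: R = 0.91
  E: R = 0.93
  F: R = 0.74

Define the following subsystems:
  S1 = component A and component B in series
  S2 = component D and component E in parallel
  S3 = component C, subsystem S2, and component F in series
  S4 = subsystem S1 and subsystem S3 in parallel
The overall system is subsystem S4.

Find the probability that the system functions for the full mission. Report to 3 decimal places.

0.867

Series (A and B): 0.76000 × 0.80000 = 0.60800
Parallel (D and E): 1 − (1 − 0.91000)(1 − 0.93000) = 0.99370
Series (C, [0.99370], and F): 0.90000 × 0.99370 × 0.74000 = 0.66180
Parallel ([0.60800] and [0.66180]): 1 − (1 − 0.60800)(1 − 0.66180) = 0.867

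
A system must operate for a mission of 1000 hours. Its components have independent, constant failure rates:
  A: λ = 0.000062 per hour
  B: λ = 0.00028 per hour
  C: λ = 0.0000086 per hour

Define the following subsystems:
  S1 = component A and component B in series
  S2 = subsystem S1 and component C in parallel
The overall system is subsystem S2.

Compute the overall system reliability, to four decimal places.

R(A) = exp(−0.000062 × 1000) = 0.939883
R(B) = exp(−0.00028 × 1000) = 0.755784
R(C) = exp(−0.0000086 × 1000) = 0.991437
Series (A and B): 0.939883 × 0.755784 = 0.710349
Parallel ([0.710349] and C): 1 − (1 − 0.710349)(1 − 0.991437) = 0.9975

0.9975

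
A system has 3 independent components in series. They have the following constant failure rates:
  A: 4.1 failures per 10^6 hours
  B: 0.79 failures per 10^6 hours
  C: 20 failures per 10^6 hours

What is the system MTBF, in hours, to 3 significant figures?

40200

Series of exponential components: λ_sys = Σ λ_i
λ_sys = 0.0000041 + 0.00000079 + 0.000020 = 2.4890e-05 /h
MTBF = 1 / λ_sys = 40200 h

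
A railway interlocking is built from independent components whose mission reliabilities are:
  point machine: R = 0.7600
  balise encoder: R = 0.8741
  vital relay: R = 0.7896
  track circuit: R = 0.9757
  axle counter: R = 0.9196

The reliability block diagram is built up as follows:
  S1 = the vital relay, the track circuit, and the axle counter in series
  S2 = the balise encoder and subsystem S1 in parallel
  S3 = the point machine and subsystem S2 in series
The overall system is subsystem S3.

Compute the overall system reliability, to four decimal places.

Series (vital relay, track circuit, and axle counter): 0.789600 × 0.975700 × 0.919600 = 0.708472
Parallel (balise encoder and [0.708472]): 1 − (1 − 0.874100)(1 − 0.708472) = 0.963297
Series (point machine and [0.963297]): 0.760000 × 0.963297 = 0.7321

0.7321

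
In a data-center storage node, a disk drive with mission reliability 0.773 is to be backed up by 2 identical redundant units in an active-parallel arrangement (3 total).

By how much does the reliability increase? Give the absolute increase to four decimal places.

R_before = 0.773
R_after = 1 − (1 − 0.773)^3 = 0.9883
ΔR = 0.9883 − 0.773 = 0.2153

0.2153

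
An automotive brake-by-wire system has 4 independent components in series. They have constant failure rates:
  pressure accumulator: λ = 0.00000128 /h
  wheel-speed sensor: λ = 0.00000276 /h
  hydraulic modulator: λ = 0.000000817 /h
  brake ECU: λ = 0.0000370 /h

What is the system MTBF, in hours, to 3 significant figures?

Series of exponential components: λ_sys = Σ λ_i
λ_sys = 0.00000128 + 0.00000276 + 0.000000817 + 0.0000370 = 4.1857e-05 /h
MTBF = 1 / λ_sys = 23900 h

23900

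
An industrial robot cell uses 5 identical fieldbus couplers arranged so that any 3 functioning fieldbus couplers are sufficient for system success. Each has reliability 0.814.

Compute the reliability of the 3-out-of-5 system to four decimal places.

0.9523

R = Σ_{i=3}^{5} C(5,i) p^i (1−p)^{5−i} with p = 0.814
C(5,3)·0.814^3·0.186^2 = 0.186595
C(5,4)·0.814^4·0.186^1 = 0.408301
C(5,5)·0.814^5·0.186^0 = 0.357373
Sum = 0.9523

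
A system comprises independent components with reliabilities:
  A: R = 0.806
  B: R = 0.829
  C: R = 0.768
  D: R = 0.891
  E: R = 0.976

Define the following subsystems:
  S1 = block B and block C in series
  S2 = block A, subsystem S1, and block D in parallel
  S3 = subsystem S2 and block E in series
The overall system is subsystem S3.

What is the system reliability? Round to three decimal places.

Series (B and C): 0.82900 × 0.76800 = 0.63667
Parallel (A, [0.63667], and D): 1 − (1 − 0.80600)(1 − 0.63667)(1 − 0.89100) = 0.99232
Series ([0.99232] and E): 0.99232 × 0.97600 = 0.969

0.969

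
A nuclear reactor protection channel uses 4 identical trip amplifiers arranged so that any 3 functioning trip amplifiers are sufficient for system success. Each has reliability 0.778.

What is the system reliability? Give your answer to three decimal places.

R = Σ_{i=3}^{4} C(4,i) p^i (1−p)^{4−i} with p = 0.778
C(4,3)·0.778^3·0.222^1 = 0.41817
C(4,4)·0.778^4·0.222^0 = 0.36637
Sum = 0.785

0.785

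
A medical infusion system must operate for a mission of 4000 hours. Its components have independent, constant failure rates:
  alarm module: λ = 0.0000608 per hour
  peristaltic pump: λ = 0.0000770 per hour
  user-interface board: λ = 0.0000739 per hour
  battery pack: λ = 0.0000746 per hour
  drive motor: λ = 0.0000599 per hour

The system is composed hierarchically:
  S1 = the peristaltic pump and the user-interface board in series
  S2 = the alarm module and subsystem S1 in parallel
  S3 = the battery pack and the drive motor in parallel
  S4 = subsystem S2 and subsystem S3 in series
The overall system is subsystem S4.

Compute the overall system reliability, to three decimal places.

R(alarm module) = exp(−0.0000608 × 4000) = 0.78411
R(peristaltic pump) = exp(−0.0000770 × 4000) = 0.73492
R(user-interface board) = exp(−0.0000739 × 4000) = 0.74409
R(battery pack) = exp(−0.0000746 × 4000) = 0.74200
R(drive motor) = exp(−0.0000599 × 4000) = 0.78694
Series (peristaltic pump and user-interface board): 0.73492 × 0.74409 = 0.54685
Parallel (alarm module and [0.54685]): 1 − (1 − 0.78411)(1 − 0.54685) = 0.90217
Parallel (battery pack and drive motor): 1 − (1 − 0.74200)(1 − 0.78694) = 0.94503
Series ([0.90217] and [0.94503]): 0.90217 × 0.94503 = 0.853

0.853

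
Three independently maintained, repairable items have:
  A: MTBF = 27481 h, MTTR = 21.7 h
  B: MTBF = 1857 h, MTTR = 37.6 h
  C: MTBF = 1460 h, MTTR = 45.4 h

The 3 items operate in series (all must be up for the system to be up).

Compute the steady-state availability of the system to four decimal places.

0.9498

A(A) = MTBF/(MTBF+MTTR) = 27481/(27481+21.7) = 0.999211
A(B) = MTBF/(MTBF+MTTR) = 1857/(1857+37.6) = 0.980154
A(C) = MTBF/(MTBF+MTTR) = 1460/(1460+45.4) = 0.969842
Series availability: 0.999211 × 0.980154 × 0.969842 = 0.9498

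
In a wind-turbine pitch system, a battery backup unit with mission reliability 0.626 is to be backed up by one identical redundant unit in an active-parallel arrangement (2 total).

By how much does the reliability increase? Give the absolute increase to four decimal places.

0.2341

R_before = 0.626
R_after = 1 − (1 − 0.626)^2 = 0.8601
ΔR = 0.8601 − 0.626 = 0.2341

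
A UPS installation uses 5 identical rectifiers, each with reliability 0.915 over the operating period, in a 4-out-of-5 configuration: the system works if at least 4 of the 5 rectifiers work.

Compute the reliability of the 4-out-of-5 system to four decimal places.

0.9393

R = Σ_{i=4}^{5} C(5,i) p^i (1−p)^{5−i} with p = 0.915
C(5,4)·0.915^4·0.085^1 = 0.297902
C(5,5)·0.915^5·0.085^0 = 0.641365
Sum = 0.9393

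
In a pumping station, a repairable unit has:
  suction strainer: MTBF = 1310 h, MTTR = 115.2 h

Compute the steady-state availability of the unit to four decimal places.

0.9192

A(suction strainer) = MTBF/(MTBF+MTTR) = 1310/(1310+115.2) = 0.9192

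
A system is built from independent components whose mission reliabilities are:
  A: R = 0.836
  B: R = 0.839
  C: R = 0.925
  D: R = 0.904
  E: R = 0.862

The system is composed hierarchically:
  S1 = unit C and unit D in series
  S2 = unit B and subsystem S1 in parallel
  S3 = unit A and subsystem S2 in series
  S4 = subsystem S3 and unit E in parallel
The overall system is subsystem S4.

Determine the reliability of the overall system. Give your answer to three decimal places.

0.974

Series (C and D): 0.92500 × 0.90400 = 0.83620
Parallel (B and [0.83620]): 1 − (1 − 0.83900)(1 − 0.83620) = 0.97363
Series (A and [0.97363]): 0.83600 × 0.97363 = 0.81395
Parallel ([0.81395] and E): 1 − (1 − 0.81395)(1 − 0.86200) = 0.974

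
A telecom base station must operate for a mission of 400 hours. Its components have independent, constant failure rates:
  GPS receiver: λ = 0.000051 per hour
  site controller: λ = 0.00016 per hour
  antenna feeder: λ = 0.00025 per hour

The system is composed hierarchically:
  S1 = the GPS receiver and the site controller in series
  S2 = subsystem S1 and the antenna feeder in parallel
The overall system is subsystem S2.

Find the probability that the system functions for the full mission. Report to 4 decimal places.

R(GPS receiver) = exp(−0.000051 × 400) = 0.979807
R(site controller) = exp(−0.00016 × 400) = 0.938005
R(antenna feeder) = exp(−0.00025 × 400) = 0.904837
Series (GPS receiver and site controller): 0.979807 × 0.938005 = 0.919064
Parallel ([0.919064] and antenna feeder): 1 − (1 − 0.919064)(1 − 0.904837) = 0.9923

0.9923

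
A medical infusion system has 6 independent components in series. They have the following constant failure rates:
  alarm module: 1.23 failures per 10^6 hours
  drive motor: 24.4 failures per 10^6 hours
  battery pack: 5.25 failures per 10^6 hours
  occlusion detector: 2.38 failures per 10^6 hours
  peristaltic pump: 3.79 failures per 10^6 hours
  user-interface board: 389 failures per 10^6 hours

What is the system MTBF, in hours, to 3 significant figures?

2350

Series of exponential components: λ_sys = Σ λ_i
λ_sys = 0.00000123 + 0.0000244 + 0.00000525 + 0.00000238 + 0.00000379 + 0.000389 = 4.2605e-04 /h
MTBF = 1 / λ_sys = 2350 h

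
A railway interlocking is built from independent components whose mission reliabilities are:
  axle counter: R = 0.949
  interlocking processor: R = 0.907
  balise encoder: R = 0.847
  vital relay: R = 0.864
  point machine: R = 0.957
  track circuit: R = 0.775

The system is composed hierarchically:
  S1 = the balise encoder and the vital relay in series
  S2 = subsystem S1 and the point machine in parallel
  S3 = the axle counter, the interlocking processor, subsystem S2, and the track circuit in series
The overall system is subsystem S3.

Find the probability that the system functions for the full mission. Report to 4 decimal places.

Series (balise encoder and vital relay): 0.847000 × 0.864000 = 0.731808
Parallel ([0.731808] and point machine): 1 − (1 − 0.731808)(1 − 0.957000) = 0.988468
Series (axle counter, interlocking processor, [0.988468], and track circuit): 0.949000 × 0.907000 × 0.988468 × 0.775000 = 0.6594

0.6594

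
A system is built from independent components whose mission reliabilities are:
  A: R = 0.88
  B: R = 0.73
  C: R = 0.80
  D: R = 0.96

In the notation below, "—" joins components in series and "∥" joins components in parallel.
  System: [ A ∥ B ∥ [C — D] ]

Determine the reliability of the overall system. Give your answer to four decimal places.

0.9925

Series (C and D): 0.800000 × 0.960000 = 0.768000
Parallel (A, B, and [0.768000]): 1 − (1 − 0.880000)(1 − 0.730000)(1 − 0.768000) = 0.9925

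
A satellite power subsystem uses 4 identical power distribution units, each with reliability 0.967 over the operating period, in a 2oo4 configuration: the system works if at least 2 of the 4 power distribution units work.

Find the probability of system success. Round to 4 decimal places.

0.9999

R = Σ_{i=2}^{4} C(4,i) p^i (1−p)^{4−i} with p = 0.967
C(4,2)·0.967^2·0.033^2 = 0.006110
C(4,3)·0.967^3·0.033^1 = 0.119359
C(4,4)·0.967^4·0.033^0 = 0.874391
Sum = 0.9999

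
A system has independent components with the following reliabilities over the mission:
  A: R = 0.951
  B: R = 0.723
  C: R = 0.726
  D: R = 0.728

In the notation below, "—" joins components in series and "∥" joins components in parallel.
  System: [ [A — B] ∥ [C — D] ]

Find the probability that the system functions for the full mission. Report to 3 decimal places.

0.853

Series (A and B): 0.95100 × 0.72300 = 0.68757
Series (C and D): 0.72600 × 0.72800 = 0.52853
Parallel ([0.68757] and [0.52853]): 1 − (1 − 0.68757)(1 − 0.52853) = 0.853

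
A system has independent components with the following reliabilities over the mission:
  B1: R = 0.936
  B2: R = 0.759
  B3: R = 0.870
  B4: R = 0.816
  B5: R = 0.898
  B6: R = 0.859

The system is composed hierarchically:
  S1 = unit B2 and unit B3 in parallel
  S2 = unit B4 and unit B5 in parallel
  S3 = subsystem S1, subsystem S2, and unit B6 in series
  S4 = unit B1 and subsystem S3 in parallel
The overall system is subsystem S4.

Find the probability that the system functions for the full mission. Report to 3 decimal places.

0.988

Parallel (B2 and B3): 1 − (1 − 0.75900)(1 − 0.87000) = 0.96867
Parallel (B4 and B5): 1 − (1 − 0.81600)(1 − 0.89800) = 0.98123
Series ([0.96867], [0.98123], and B6): 0.96867 × 0.98123 × 0.85900 = 0.81647
Parallel (B1 and [0.81647]): 1 − (1 − 0.93600)(1 − 0.81647) = 0.988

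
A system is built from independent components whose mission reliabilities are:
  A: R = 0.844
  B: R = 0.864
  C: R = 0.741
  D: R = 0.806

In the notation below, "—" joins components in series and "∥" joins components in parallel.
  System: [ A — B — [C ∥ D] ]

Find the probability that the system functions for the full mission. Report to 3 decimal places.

0.693

Parallel (C and D): 1 − (1 − 0.74100)(1 − 0.80600) = 0.94975
Series (A, B, and [0.94975]): 0.84400 × 0.86400 × 0.94975 = 0.693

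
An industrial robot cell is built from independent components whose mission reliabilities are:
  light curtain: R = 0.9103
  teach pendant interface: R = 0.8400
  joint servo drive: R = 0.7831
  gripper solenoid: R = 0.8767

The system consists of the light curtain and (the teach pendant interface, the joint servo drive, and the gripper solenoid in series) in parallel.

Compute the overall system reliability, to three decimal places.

Series (teach pendant interface, joint servo drive, and gripper solenoid): 0.84000 × 0.78310 × 0.87670 = 0.57670
Parallel (light curtain and [0.57670]): 1 − (1 − 0.91030)(1 − 0.57670) = 0.962

0.962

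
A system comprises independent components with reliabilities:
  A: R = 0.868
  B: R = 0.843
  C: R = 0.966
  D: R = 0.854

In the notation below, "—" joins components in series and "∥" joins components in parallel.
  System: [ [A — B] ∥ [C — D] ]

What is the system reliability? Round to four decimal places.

0.9530

Series (A and B): 0.868000 × 0.843000 = 0.731724
Series (C and D): 0.966000 × 0.854000 = 0.824964
Parallel ([0.731724] and [0.824964]): 1 − (1 − 0.731724)(1 − 0.824964) = 0.9530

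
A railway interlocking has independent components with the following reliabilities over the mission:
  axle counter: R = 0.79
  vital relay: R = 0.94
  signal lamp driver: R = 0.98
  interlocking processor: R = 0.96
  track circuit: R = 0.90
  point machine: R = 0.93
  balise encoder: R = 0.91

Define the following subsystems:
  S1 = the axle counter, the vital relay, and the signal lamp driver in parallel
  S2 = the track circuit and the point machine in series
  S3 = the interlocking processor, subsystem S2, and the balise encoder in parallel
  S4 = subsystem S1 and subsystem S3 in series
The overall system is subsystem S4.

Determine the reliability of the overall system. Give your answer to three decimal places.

Parallel (axle counter, vital relay, and signal lamp driver): 1 − (1 − 0.79000)(1 − 0.94000)(1 − 0.98000) = 0.99975
Series (track circuit and point machine): 0.90000 × 0.93000 = 0.83700
Parallel (interlocking processor, [0.83700], and balise encoder): 1 − (1 − 0.96000)(1 − 0.83700)(1 − 0.91000) = 0.99941
Series ([0.99975] and [0.99941]): 0.99975 × 0.99941 = 0.999

0.999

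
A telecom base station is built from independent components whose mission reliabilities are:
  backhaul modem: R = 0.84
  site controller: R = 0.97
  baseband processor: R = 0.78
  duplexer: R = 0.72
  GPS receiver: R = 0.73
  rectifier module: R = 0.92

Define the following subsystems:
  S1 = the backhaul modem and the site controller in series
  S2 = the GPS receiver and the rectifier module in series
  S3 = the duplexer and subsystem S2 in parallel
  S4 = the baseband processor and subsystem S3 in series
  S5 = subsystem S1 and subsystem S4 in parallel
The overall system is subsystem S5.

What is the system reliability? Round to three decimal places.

0.946

Series (backhaul modem and site controller): 0.84000 × 0.97000 = 0.81480
Series (GPS receiver and rectifier module): 0.73000 × 0.92000 = 0.67160
Parallel (duplexer and [0.67160]): 1 − (1 − 0.72000)(1 − 0.67160) = 0.90805
Series (baseband processor and [0.90805]): 0.78000 × 0.90805 = 0.70828
Parallel ([0.81480] and [0.70828]): 1 − (1 − 0.81480)(1 − 0.70828) = 0.946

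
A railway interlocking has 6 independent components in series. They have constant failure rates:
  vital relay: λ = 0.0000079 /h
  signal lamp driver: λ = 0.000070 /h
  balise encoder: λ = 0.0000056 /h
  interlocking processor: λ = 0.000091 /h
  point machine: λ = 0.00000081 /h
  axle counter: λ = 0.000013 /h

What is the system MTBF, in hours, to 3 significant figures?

Series of exponential components: λ_sys = Σ λ_i
λ_sys = 0.0000079 + 0.000070 + 0.0000056 + 0.000091 + 0.00000081 + 0.000013 = 1.8831e-04 /h
MTBF = 1 / λ_sys = 5310 h

5310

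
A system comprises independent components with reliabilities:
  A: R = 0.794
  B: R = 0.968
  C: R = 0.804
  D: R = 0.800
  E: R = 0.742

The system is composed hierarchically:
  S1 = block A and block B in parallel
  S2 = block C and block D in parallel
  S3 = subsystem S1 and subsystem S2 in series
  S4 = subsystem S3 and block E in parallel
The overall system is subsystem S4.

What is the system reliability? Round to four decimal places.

Parallel (A and B): 1 − (1 − 0.794000)(1 − 0.968000) = 0.993408
Parallel (C and D): 1 − (1 − 0.804000)(1 − 0.800000) = 0.960800
Series ([0.993408] and [0.960800]): 0.993408 × 0.960800 = 0.954466
Parallel ([0.954466] and E): 1 − (1 − 0.954466)(1 − 0.742000) = 0.9883

0.9883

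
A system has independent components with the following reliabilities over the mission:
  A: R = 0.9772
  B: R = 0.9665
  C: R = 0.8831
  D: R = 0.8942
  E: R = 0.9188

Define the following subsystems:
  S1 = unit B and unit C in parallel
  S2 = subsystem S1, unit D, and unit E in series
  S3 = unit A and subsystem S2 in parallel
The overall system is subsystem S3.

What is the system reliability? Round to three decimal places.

Parallel (B and C): 1 − (1 − 0.96650)(1 − 0.88310) = 0.99608
Series ([0.99608], D, and E): 0.99608 × 0.89420 × 0.91880 = 0.81837
Parallel (A and [0.81837]): 1 − (1 − 0.97720)(1 − 0.81837) = 0.996

0.996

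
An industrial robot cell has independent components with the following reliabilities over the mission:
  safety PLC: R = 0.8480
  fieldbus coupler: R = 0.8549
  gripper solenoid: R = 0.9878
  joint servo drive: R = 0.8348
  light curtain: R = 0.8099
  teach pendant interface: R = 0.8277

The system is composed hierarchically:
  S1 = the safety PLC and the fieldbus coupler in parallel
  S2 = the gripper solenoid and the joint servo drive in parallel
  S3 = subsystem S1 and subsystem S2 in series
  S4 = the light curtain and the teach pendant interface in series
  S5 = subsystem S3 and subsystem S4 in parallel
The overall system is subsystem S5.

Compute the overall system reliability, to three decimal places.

0.992

Parallel (safety PLC and fieldbus coupler): 1 − (1 − 0.84800)(1 − 0.85490) = 0.97794
Parallel (gripper solenoid and joint servo drive): 1 − (1 − 0.98780)(1 − 0.83480) = 0.99798
Series ([0.97794] and [0.99798]): 0.97794 × 0.99798 = 0.97596
Series (light curtain and teach pendant interface): 0.80990 × 0.82770 = 0.67035
Parallel ([0.97596] and [0.67035]): 1 − (1 − 0.97596)(1 − 0.67035) = 0.992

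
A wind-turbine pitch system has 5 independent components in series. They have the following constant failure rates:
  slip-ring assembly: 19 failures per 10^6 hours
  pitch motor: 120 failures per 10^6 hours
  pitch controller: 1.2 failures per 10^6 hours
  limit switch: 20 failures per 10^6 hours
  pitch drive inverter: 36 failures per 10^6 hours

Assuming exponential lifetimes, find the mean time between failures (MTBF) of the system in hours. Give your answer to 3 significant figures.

5100

Series of exponential components: λ_sys = Σ λ_i
λ_sys = 0.000019 + 0.00012 + 0.0000012 + 0.000020 + 0.000036 = 1.9620e-04 /h
MTBF = 1 / λ_sys = 5100 h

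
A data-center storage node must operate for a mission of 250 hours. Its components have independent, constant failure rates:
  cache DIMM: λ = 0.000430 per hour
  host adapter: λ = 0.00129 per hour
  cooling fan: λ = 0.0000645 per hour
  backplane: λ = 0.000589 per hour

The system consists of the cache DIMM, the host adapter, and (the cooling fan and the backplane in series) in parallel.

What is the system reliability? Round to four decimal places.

0.9958

R(cache DIMM) = exp(−0.000430 × 250) = 0.898077
R(host adapter) = exp(−0.00129 × 250) = 0.724336
R(cooling fan) = exp(−0.0000645 × 250) = 0.984004
R(backplane) = exp(−0.000589 × 250) = 0.863078
Series (cooling fan and backplane): 0.984004 × 0.863078 = 0.849272
Parallel (cache DIMM, host adapter, and [0.849272]): 1 − (1 − 0.898077)(1 − 0.724336)(1 − 0.849272) = 0.9958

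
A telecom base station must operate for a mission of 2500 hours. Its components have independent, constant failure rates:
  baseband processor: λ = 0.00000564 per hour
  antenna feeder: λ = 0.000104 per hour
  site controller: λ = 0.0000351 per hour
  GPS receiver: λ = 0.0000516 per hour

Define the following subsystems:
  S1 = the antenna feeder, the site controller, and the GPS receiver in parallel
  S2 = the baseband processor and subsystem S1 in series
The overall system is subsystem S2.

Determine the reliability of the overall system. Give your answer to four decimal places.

R(baseband processor) = exp(−0.00000564 × 2500) = 0.985999
R(antenna feeder) = exp(−0.000104 × 2500) = 0.771052
R(site controller) = exp(−0.0000351 × 2500) = 0.915990
R(GPS receiver) = exp(−0.0000516 × 2500) = 0.878974
Parallel (antenna feeder, site controller, and GPS receiver): 1 − (1 − 0.771052)(1 − 0.915990)(1 − 0.878974) = 0.997672
Series (baseband processor and [0.997672]): 0.985999 × 0.997672 = 0.9837

0.9837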